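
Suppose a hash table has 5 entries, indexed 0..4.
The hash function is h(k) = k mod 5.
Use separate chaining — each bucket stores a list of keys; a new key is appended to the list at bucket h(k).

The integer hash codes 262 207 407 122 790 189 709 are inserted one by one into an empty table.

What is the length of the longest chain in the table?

4

Insert 262: h=2, bucket 2 empty → new chain.
Insert 207: h=2, bucket 2 nonempty → append to chain.
Insert 407: h=2, bucket 2 nonempty → append to chain.
Insert 122: h=2, bucket 2 nonempty → append to chain.
Insert 790: h=0, bucket 0 empty → new chain.
Insert 189: h=4, bucket 4 empty → new chain.
Insert 709: h=4, bucket 4 nonempty → append to chain.
Final buckets:
0: 790
1: .
2: 262 -> 207 -> 407 -> 122
3: .
4: 189 -> 709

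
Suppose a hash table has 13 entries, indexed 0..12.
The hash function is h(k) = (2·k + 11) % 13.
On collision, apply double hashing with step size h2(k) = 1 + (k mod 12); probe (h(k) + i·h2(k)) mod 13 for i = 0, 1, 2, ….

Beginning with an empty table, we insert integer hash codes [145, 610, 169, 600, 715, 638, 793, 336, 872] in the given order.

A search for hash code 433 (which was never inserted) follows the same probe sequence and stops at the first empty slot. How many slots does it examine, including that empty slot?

145 hashes to 2; slot 2 is free → place at 2.
610 hashes to 9; slot 9 is free → place at 9.
169 hashes to 11; slot 11 is free → place at 11.
600 hashes to 2, h2=1; 2 taken → place at 3.
715 hashes to 11, h2=8; 11 taken → place at 6.
638 hashes to 0; slot 0 is free → place at 0.
793 hashes to 11, h2=2; 11,0,2 taken → place at 4.
336 hashes to 7; slot 7 is free → place at 7.
872 hashes to 0, h2=9; 0,9 taken → place at 5.
Table: [638, ∅, 145, 600, 793, 872, 715, 336, ∅, 610, ∅, 169, ∅]
Lookup 433: h=6, h2=2, probe 6,8 → slot 8 empty, not found.

2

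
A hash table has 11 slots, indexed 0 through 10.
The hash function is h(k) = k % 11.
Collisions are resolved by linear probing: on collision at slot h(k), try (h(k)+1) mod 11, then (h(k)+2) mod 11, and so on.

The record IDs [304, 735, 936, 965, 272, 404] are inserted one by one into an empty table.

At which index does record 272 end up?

10

Insert 304: h=7, slot 7 empty → index 7.
Insert 735: h=9, slot 9 empty → index 9.
Insert 936: h=1, slot 1 empty → index 1.
Insert 965: h=8, slot 8 empty → index 8.
Insert 272: h=8, slots 8,9 occupied → index 10.
Insert 404: h=8, slots 8,9,10 occupied → index 0.
Table: [404, 936, ∅, ∅, ∅, ∅, ∅, 304, 965, 735, 272]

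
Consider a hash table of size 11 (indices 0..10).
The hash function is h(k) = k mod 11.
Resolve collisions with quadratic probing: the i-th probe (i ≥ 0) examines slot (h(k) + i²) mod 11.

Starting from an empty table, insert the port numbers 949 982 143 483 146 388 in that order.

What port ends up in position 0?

143

Insert 949: h=3, slot 3 empty → index 3.
Insert 982: h=3, slot 3 occupied → index 4.
Insert 143: h=0, slot 0 empty → index 0.
Insert 483: h=10, slot 10 empty → index 10.
Insert 146: h=3, slots 3,4 occupied → index 7.
Insert 388: h=3, slots 3,4,7 occupied → index 1.
Table: [143, 388, ∅, 949, 982, ∅, ∅, 146, ∅, ∅, 483]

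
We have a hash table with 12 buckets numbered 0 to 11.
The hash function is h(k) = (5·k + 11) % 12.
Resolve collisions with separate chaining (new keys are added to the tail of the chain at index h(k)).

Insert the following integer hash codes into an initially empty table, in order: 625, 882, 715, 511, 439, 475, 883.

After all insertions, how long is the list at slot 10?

625 → bucket 4
882 → bucket 5
715 → bucket 10
511 → bucket 10 (collision)
439 → bucket 10 (collision)
475 → bucket 10 (collision)
883 → bucket 10 (collision)
Final buckets:
0: .
1: .
2: .
3: .
4: 625
5: 882
6: .
7: .
8: .
9: .
10: 715 -> 511 -> 439 -> 475 -> 883
11: .

5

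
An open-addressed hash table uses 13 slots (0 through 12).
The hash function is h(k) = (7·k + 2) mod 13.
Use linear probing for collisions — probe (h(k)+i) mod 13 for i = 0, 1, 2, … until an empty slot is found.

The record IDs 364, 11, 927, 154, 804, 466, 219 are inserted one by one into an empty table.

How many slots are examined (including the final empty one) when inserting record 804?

364 hashes to 2; slot 2 is free → place at 2.
11 hashes to 1; slot 1 is free → place at 1.
927 hashes to 4; slot 4 is free → place at 4.
154 hashes to 1; 1,2 taken → place at 3.
804 hashes to 1; 1,2,3,4 taken → place at 5.
466 hashes to 1; 1,2,3,4,5 taken → place at 6.
219 hashes to 1; 1,2,3,4,5,6 taken → place at 7.
Table: [-, 11, 364, 154, 927, 804, 466, 219, -, -, -, -, -]

5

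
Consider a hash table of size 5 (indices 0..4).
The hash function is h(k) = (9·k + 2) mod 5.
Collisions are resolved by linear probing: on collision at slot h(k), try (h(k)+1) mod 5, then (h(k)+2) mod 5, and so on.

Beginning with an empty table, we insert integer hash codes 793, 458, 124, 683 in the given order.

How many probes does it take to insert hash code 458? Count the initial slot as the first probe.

793: h=4 -> slot 4
458: h=4, probe 4,0 -> slot 0
124: h=3 -> slot 3
683: h=4, probe 4,0,1 -> slot 1
Table: [458, 683, ., 124, 793]

2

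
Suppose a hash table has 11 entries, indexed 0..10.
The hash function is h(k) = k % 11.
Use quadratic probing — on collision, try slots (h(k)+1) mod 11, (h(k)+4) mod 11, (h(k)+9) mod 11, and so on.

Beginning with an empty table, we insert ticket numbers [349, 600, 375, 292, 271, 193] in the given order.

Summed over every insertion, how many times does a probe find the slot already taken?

5

349 hashes to 8; slot 8 is free => place at 8.
600 hashes to 6; slot 6 is free => place at 6.
375 hashes to 1; slot 1 is free => place at 1.
292 hashes to 6; 6 taken => place at 7.
271 hashes to 7; 7,8 taken => place at 0.
193 hashes to 6; 6,7 taken => place at 10.
Table: [271, 375, —, —, —, —, 600, 292, 349, —, 193]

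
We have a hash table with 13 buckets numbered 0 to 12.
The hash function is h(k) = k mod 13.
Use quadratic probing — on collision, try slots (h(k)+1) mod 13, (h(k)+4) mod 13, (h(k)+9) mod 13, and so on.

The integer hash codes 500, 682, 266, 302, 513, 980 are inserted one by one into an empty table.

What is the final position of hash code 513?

2

500 hashes to 6; slot 6 is free → place at 6.
682 hashes to 6; 6 taken → place at 7.
266 hashes to 6; 6,7 taken → place at 10.
302 hashes to 3; slot 3 is free → place at 3.
513 hashes to 6; 6,7,10 taken → place at 2.
980 hashes to 5; slot 5 is free → place at 5.
Table: [∅, ∅, 513, 302, ∅, 980, 500, 682, ∅, ∅, 266, ∅, ∅]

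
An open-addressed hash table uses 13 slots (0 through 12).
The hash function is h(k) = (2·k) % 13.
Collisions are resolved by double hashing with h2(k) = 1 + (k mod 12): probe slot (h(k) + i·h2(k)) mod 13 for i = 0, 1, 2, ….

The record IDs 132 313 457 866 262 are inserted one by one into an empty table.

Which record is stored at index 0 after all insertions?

262

132: h=4 → slot 4
313: h=2 → slot 2
457: h=4, h2=2, probe 4,6 → slot 6
866: h=3 → slot 3
262: h=4, h2=11, probe 4,2,0 → slot 0
Table: [262, ., 313, 866, 132, ., 457, ., ., ., ., ., .]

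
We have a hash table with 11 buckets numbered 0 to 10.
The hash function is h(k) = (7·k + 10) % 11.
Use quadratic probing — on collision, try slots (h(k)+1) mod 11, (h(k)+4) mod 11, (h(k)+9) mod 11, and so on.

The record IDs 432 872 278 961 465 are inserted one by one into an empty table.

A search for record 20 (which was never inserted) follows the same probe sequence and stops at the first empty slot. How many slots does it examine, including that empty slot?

2

Insert 432: h=9, slot 9 empty -> index 9.
Insert 872: h=9, slot 9 occupied -> index 10.
Insert 278: h=9, slots 9,10 occupied -> index 2.
Insert 961: h=5, slot 5 empty -> index 5.
Insert 465: h=9, slots 9,10,2 occupied -> index 7.
Table: [_, _, 278, _, _, 961, _, 465, _, 432, 872]
Lookup 20: h=7, probe 7,8 → slot 8 empty, not found.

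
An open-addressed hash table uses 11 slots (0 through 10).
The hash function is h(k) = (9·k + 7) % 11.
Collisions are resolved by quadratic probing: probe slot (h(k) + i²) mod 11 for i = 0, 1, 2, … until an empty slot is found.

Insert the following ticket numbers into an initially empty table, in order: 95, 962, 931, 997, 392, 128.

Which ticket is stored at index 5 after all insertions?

931

95 hashes to 4; slot 4 is free => place at 4.
962 hashes to 8; slot 8 is free => place at 8.
931 hashes to 4; 4 taken => place at 5.
997 hashes to 4; 4,5,8 taken => place at 2.
392 hashes to 4; 4,5,8,2 taken => place at 9.
128 hashes to 4; 4,5,8,2,9 taken => place at 7.
Table: [_, _, 997, _, 95, 931, _, 128, 962, 392, _]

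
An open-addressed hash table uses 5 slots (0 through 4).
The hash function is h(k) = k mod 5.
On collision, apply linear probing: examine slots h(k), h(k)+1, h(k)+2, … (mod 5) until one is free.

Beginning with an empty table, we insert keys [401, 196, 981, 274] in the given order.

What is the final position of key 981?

Insert 401: h=1, slot 1 empty -> index 1.
Insert 196: h=1, slot 1 occupied -> index 2.
Insert 981: h=1, slots 1,2 occupied -> index 3.
Insert 274: h=4, slot 4 empty -> index 4.
Table: [_, 401, 196, 981, 274]

3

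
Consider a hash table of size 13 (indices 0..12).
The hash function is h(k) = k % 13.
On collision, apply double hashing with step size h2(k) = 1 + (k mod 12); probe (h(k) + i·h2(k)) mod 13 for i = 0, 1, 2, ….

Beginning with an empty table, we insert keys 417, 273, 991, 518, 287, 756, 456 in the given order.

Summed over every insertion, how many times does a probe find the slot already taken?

Insert 417: h=1, slot 1 empty → index 1.
Insert 273: h=0, slot 0 empty → index 0.
Insert 991: h=3, slot 3 empty → index 3.
Insert 518: h=11, slot 11 empty → index 11.
Insert 287: h=1, h2=12, slots 1,0 occupied → index 12.
Insert 756: h=2, slot 2 empty → index 2.
Insert 456: h=1, h2=1, slots 1,2,3 occupied → index 4.
Table: [273, 417, 756, 991, 456, —, —, —, —, —, —, 518, 287]

5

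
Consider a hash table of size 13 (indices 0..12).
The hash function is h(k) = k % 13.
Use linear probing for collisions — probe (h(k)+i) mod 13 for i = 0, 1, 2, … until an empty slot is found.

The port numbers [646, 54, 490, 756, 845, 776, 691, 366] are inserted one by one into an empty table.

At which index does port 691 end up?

4

646: h=9 -> slot 9
54: h=2 -> slot 2
490: h=9, probe 9,10 -> slot 10
756: h=2, probe 2,3 -> slot 3
845: h=0 -> slot 0
776: h=9, probe 9,10,11 -> slot 11
691: h=2, probe 2,3,4 -> slot 4
366: h=2, probe 2,3,4,5 -> slot 5
Table: [845, —, 54, 756, 691, 366, —, —, —, 646, 490, 776, —]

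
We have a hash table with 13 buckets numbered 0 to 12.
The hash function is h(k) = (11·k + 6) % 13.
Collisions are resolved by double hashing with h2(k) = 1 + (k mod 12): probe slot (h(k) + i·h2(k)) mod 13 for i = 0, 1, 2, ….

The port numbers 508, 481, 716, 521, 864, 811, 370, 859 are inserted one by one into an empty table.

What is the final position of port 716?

508 hashes to 4; slot 4 is free => place at 4.
481 hashes to 6; slot 6 is free => place at 6.
716 hashes to 4, h2=9; 4 taken => place at 0.
521 hashes to 4, h2=6; 4 taken => place at 10.
864 hashes to 7; slot 7 is free => place at 7.
811 hashes to 9; slot 9 is free => place at 9.
370 hashes to 7, h2=11; 7 taken => place at 5.
859 hashes to 4, h2=8; 4 taken => place at 12.
Table: [716, _, _, _, 508, 370, 481, 864, _, 811, 521, _, 859]

0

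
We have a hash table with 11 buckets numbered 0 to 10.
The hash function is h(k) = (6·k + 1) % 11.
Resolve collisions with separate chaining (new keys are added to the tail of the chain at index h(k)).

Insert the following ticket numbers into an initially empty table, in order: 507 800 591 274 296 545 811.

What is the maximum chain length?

Insert 507: h=7, bucket 7 empty -> new chain.
Insert 800: h=5, bucket 5 empty -> new chain.
Insert 591: h=5, bucket 5 nonempty -> append to chain.
Insert 274: h=6, bucket 6 empty -> new chain.
Insert 296: h=6, bucket 6 nonempty -> append to chain.
Insert 545: h=4, bucket 4 empty -> new chain.
Insert 811: h=5, bucket 5 nonempty -> append to chain.
Final buckets:
0: —
1: —
2: —
3: —
4: 545
5: 800 -> 591 -> 811
6: 274 -> 296
7: 507
8: —
9: —
10: —

3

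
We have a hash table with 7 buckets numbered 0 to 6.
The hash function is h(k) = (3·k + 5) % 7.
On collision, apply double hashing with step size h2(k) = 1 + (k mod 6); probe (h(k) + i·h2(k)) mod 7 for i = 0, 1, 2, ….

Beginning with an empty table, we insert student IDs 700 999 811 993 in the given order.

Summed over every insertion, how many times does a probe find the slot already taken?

2

700 hashes to 5; slot 5 is free → place at 5.
999 hashes to 6; slot 6 is free → place at 6.
811 hashes to 2; slot 2 is free → place at 2.
993 hashes to 2, h2=4; 2,6 taken → place at 3.
Table: [., ., 811, 993, ., 700, 999]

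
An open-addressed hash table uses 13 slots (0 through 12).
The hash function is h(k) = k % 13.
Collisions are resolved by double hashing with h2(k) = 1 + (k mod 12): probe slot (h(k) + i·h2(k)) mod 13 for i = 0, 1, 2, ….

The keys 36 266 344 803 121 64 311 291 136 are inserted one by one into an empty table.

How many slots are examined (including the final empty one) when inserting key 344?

2

36 hashes to 10; slot 10 is free -> place at 10.
266 hashes to 6; slot 6 is free -> place at 6.
344 hashes to 6, h2=9; 6 taken -> place at 2.
803 hashes to 10, h2=12; 10 taken -> place at 9.
121 hashes to 4; slot 4 is free -> place at 4.
64 hashes to 12; slot 12 is free -> place at 12.
311 hashes to 12, h2=12; 12 taken -> place at 11.
291 hashes to 5; slot 5 is free -> place at 5.
136 hashes to 6, h2=5; 6,11 taken -> place at 3.
Table: [., ., 344, 136, 121, 291, 266, ., ., 803, 36, 311, 64]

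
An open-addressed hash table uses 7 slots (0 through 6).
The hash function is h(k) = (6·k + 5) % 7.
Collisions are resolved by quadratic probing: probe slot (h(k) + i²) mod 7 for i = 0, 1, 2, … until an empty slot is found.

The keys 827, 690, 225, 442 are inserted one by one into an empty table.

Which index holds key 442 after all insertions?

6

827: h=4 => slot 4
690: h=1 => slot 1
225: h=4, probe 4,5 => slot 5
442: h=4, probe 4,5,1,6 => slot 6
Table: [-, 690, -, -, 827, 225, 442]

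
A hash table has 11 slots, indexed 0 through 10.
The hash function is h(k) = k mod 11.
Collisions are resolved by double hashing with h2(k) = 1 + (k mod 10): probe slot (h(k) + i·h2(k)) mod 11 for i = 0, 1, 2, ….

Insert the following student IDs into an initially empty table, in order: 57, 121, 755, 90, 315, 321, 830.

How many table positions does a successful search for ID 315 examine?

3

57 hashes to 2; slot 2 is free → place at 2.
121 hashes to 0; slot 0 is free → place at 0.
755 hashes to 7; slot 7 is free → place at 7.
90 hashes to 2, h2=1; 2 taken → place at 3.
315 hashes to 7, h2=6; 7,2 taken → place at 8.
321 hashes to 2, h2=2; 2 taken → place at 4.
830 hashes to 5; slot 5 is free → place at 5.
Table: [121, _, 57, 90, 321, 830, _, 755, 315, _, _]
Lookup 315: h=7, h2=6, probe 7,2,8 → found at 8.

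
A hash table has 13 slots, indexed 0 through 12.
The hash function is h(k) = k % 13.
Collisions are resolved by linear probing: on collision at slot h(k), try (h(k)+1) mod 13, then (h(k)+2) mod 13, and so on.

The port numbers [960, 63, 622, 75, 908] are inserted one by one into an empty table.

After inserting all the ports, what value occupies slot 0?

622

960 hashes to 11; slot 11 is free → place at 11.
63 hashes to 11; 11 taken → place at 12.
622 hashes to 11; 11,12 taken → place at 0.
75 hashes to 10; slot 10 is free → place at 10.
908 hashes to 11; 11,12,0 taken → place at 1.
Table: [622, 908, ., ., ., ., ., ., ., ., 75, 960, 63]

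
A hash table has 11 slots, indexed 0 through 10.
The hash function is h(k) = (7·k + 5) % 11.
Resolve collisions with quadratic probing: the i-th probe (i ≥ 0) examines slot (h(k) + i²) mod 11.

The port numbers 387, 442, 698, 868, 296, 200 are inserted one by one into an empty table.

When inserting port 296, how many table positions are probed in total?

Insert 387: h=8, slot 8 empty → index 8.
Insert 442: h=8, slot 8 occupied → index 9.
Insert 698: h=7, slot 7 empty → index 7.
Insert 868: h=9, slot 9 occupied → index 10.
Insert 296: h=9, slots 9,10 occupied → index 2.
Insert 200: h=8, slots 8,9 occupied → index 1.
Table: [-, 200, 296, -, -, -, -, 698, 387, 442, 868]

3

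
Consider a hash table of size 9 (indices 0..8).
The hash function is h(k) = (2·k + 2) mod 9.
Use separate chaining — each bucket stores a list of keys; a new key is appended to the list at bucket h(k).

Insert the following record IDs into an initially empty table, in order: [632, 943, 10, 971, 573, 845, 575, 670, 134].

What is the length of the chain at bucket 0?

Insert 632: h=6, bucket 6 empty → new chain.
Insert 943: h=7, bucket 7 empty → new chain.
Insert 10: h=4, bucket 4 empty → new chain.
Insert 971: h=0, bucket 0 empty → new chain.
Insert 573: h=5, bucket 5 empty → new chain.
Insert 845: h=0, bucket 0 nonempty → append to chain.
Insert 575: h=0, bucket 0 nonempty → append to chain.
Insert 670: h=1, bucket 1 empty → new chain.
Insert 134: h=0, bucket 0 nonempty → append to chain.
Final buckets:
0: 971 -> 845 -> 575 -> 134
1: 670
2: _
3: _
4: 10
5: 573
6: 632
7: 943
8: _

4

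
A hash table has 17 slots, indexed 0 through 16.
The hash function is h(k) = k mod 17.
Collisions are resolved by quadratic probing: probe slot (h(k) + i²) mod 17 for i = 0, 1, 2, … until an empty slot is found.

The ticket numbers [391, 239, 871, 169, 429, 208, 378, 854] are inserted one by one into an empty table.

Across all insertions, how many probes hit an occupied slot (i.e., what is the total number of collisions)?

Insert 391: h=0, slot 0 empty -> index 0.
Insert 239: h=1, slot 1 empty -> index 1.
Insert 871: h=4, slot 4 empty -> index 4.
Insert 169: h=16, slot 16 empty -> index 16.
Insert 429: h=4, slot 4 occupied -> index 5.
Insert 208: h=4, slots 4,5 occupied -> index 8.
Insert 378: h=4, slots 4,5,8 occupied -> index 13.
Insert 854: h=4, slots 4,5,8,13 occupied -> index 3.
Table: [391, 239, ∅, 854, 871, 429, ∅, ∅, 208, ∅, ∅, ∅, ∅, 378, ∅, ∅, 169]

10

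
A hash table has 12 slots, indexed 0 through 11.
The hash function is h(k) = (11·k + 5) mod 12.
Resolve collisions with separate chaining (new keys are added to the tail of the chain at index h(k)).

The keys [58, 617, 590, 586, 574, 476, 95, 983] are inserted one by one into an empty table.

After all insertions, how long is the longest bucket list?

Insert 58: h=7, bucket 7 empty → new chain.
Insert 617: h=0, bucket 0 empty → new chain.
Insert 590: h=3, bucket 3 empty → new chain.
Insert 586: h=7, bucket 7 nonempty → append to chain.
Insert 574: h=7, bucket 7 nonempty → append to chain.
Insert 476: h=9, bucket 9 empty → new chain.
Insert 95: h=6, bucket 6 empty → new chain.
Insert 983: h=6, bucket 6 nonempty → append to chain.
Final buckets:
0: 617
1: _
2: _
3: 590
4: _
5: _
6: 95 -> 983
7: 58 -> 586 -> 574
8: _
9: 476
10: _
11: _

3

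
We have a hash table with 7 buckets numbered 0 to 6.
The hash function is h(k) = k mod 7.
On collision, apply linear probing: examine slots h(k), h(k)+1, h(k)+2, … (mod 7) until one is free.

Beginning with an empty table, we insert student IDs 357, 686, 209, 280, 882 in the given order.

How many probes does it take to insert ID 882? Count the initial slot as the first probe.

4

357: h=0 -> slot 0
686: h=0, probe 0,1 -> slot 1
209: h=6 -> slot 6
280: h=0, probe 0,1,2 -> slot 2
882: h=0, probe 0,1,2,3 -> slot 3
Table: [357, 686, 280, 882, _, _, 209]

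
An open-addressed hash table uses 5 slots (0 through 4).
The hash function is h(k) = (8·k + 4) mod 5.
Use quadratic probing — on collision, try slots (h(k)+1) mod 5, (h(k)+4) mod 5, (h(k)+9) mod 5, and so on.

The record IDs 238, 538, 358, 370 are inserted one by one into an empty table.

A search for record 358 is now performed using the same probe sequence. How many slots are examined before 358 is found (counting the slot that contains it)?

238 hashes to 3; slot 3 is free => place at 3.
538 hashes to 3; 3 taken => place at 4.
358 hashes to 3; 3,4 taken => place at 2.
370 hashes to 4; 4 taken => place at 0.
Table: [370, —, 358, 238, 538]
Lookup 358: h=3, probe 3,4,2 → found at 2.

3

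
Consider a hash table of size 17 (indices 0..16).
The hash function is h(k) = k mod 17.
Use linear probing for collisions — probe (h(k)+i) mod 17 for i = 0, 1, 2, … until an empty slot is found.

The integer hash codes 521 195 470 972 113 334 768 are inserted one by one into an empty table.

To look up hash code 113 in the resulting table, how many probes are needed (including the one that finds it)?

3

Insert 521: h=11, slot 11 empty → index 11.
Insert 195: h=8, slot 8 empty → index 8.
Insert 470: h=11, slot 11 occupied → index 12.
Insert 972: h=3, slot 3 empty → index 3.
Insert 113: h=11, slots 11,12 occupied → index 13.
Insert 334: h=11, slots 11,12,13 occupied → index 14.
Insert 768: h=3, slot 3 occupied → index 4.
Table: [_, _, _, 972, 768, _, _, _, 195, _, _, 521, 470, 113, 334, _, _]
Lookup 113: h=11, probe 11,12,13 → found at 13.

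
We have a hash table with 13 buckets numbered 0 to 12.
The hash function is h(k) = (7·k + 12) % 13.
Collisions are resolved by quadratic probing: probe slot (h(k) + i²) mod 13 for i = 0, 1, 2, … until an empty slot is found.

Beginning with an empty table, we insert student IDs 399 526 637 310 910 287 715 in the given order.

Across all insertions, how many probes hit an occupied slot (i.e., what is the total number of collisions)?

Insert 399: h=10, slot 10 empty → index 10.
Insert 526: h=2, slot 2 empty → index 2.
Insert 637: h=12, slot 12 empty → index 12.
Insert 310: h=11, slot 11 empty → index 11.
Insert 910: h=12, slot 12 occupied → index 0.
Insert 287: h=6, slot 6 empty → index 6.
Insert 715: h=12, slots 12,0 occupied → index 3.
Table: [910, _, 526, 715, _, _, 287, _, _, _, 399, 310, 637]

3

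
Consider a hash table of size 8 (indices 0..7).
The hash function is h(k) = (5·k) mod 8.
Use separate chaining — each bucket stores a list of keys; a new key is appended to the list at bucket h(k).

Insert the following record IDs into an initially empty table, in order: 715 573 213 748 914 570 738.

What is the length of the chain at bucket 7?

Insert 715: h=7, bucket 7 empty → new chain.
Insert 573: h=1, bucket 1 empty → new chain.
Insert 213: h=1, bucket 1 nonempty → append to chain.
Insert 748: h=4, bucket 4 empty → new chain.
Insert 914: h=2, bucket 2 empty → new chain.
Insert 570: h=2, bucket 2 nonempty → append to chain.
Insert 738: h=2, bucket 2 nonempty → append to chain.
Final buckets:
0: ∅
1: 573 -> 213
2: 914 -> 570 -> 738
3: ∅
4: 748
5: ∅
6: ∅
7: 715

1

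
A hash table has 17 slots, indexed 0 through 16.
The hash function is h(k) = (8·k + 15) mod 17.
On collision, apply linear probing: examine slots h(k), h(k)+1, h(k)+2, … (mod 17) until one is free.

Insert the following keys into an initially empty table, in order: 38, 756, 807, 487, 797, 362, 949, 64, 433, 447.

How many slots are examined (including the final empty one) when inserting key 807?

38 hashes to 13; slot 13 is free -> place at 13.
756 hashes to 11; slot 11 is free -> place at 11.
807 hashes to 11; 11 taken -> place at 12.
487 hashes to 1; slot 1 is free -> place at 1.
797 hashes to 16; slot 16 is free -> place at 16.
362 hashes to 4; slot 4 is free -> place at 4.
949 hashes to 8; slot 8 is free -> place at 8.
64 hashes to 0; slot 0 is free -> place at 0.
433 hashes to 11; 11,12,13 taken -> place at 14.
447 hashes to 4; 4 taken -> place at 5.
Table: [64, 487, ., ., 362, 447, ., ., 949, ., ., 756, 807, 38, 433, ., 797]

2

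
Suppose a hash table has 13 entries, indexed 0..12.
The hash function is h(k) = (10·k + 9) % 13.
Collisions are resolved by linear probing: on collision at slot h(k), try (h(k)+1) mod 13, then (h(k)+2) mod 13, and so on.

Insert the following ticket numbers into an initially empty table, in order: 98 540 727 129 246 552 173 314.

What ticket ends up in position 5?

314

98: h=1 -> slot 1
540: h=1, probe 1,2 -> slot 2
727: h=12 -> slot 12
129: h=12, probe 12,0 -> slot 0
246: h=12, probe 12,0,1,2,3 -> slot 3
552: h=4 -> slot 4
173: h=10 -> slot 10
314: h=3, probe 3,4,5 -> slot 5
Table: [129, 98, 540, 246, 552, 314, -, -, -, -, 173, -, 727]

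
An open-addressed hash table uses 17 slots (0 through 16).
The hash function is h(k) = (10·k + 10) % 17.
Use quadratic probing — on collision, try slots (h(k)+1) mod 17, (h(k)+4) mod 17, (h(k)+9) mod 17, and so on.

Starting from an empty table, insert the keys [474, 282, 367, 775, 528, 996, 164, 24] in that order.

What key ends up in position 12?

775

474 hashes to 7; slot 7 is free -> place at 7.
282 hashes to 8; slot 8 is free -> place at 8.
367 hashes to 8; 8 taken -> place at 9.
775 hashes to 8; 8,9 taken -> place at 12.
528 hashes to 3; slot 3 is free -> place at 3.
996 hashes to 8; 8,9,12 taken -> place at 0.
164 hashes to 1; slot 1 is free -> place at 1.
24 hashes to 12; 12 taken -> place at 13.
Table: [996, 164, _, 528, _, _, _, 474, 282, 367, _, _, 775, 24, _, _, _]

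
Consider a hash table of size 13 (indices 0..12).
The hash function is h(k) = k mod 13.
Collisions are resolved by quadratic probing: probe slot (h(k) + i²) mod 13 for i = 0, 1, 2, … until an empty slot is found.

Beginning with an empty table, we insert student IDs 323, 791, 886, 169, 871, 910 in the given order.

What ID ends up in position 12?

Insert 323: h=11, slot 11 empty => index 11.
Insert 791: h=11, slot 11 occupied => index 12.
Insert 886: h=2, slot 2 empty => index 2.
Insert 169: h=0, slot 0 empty => index 0.
Insert 871: h=0, slot 0 occupied => index 1.
Insert 910: h=0, slots 0,1 occupied => index 4.
Table: [169, 871, 886, ∅, 910, ∅, ∅, ∅, ∅, ∅, ∅, 323, 791]

791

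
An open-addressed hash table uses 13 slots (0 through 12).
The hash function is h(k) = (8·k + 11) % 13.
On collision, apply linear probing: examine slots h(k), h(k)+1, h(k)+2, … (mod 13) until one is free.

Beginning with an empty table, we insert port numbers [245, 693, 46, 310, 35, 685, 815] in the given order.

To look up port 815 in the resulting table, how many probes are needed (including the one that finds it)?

3

Insert 245: h=8, slot 8 empty → index 8.
Insert 693: h=4, slot 4 empty → index 4.
Insert 46: h=2, slot 2 empty → index 2.
Insert 310: h=8, slot 8 occupied → index 9.
Insert 35: h=5, slot 5 empty → index 5.
Insert 685: h=5, slot 5 occupied → index 6.
Insert 815: h=5, slots 5,6 occupied → index 7.
Table: [—, —, 46, —, 693, 35, 685, 815, 245, 310, —, —, —]
Lookup 815: h=5, probe 5,6,7 → found at 7.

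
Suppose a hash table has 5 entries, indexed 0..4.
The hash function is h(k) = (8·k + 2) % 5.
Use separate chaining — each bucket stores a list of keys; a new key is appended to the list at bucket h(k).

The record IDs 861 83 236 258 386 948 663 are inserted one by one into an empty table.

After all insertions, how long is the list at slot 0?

3

Insert 861: h=0, bucket 0 empty → new chain.
Insert 83: h=1, bucket 1 empty → new chain.
Insert 236: h=0, bucket 0 nonempty → append to chain.
Insert 258: h=1, bucket 1 nonempty → append to chain.
Insert 386: h=0, bucket 0 nonempty → append to chain.
Insert 948: h=1, bucket 1 nonempty → append to chain.
Insert 663: h=1, bucket 1 nonempty → append to chain.
Final buckets:
0: 861 -> 236 -> 386
1: 83 -> 258 -> 948 -> 663
2: _
3: _
4: _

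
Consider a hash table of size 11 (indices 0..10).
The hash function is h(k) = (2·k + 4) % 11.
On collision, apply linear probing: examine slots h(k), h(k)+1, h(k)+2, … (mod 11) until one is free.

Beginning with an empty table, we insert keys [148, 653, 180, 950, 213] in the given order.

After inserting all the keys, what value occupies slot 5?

Insert 148: h=3, slot 3 empty → index 3.
Insert 653: h=1, slot 1 empty → index 1.
Insert 180: h=1, slot 1 occupied → index 2.
Insert 950: h=1, slots 1,2,3 occupied → index 4.
Insert 213: h=1, slots 1,2,3,4 occupied → index 5.
Table: [_, 653, 180, 148, 950, 213, _, _, _, _, _]

213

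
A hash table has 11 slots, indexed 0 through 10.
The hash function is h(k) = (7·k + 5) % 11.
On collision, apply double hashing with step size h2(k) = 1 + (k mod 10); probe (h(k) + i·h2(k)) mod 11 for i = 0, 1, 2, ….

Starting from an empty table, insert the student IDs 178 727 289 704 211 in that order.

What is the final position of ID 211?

Insert 178: h=8, slot 8 empty -> index 8.
Insert 727: h=1, slot 1 empty -> index 1.
Insert 289: h=4, slot 4 empty -> index 4.
Insert 704: h=5, slot 5 empty -> index 5.
Insert 211: h=8, h2=2, slot 8 occupied -> index 10.
Table: [—, 727, —, —, 289, 704, —, —, 178, —, 211]

10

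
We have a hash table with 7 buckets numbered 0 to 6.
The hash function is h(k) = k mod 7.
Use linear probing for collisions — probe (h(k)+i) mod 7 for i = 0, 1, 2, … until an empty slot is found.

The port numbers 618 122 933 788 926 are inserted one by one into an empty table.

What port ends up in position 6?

618: h=2 => slot 2
122: h=3 => slot 3
933: h=2, probe 2,3,4 => slot 4
788: h=4, probe 4,5 => slot 5
926: h=2, probe 2,3,4,5,6 => slot 6
Table: [∅, ∅, 618, 122, 933, 788, 926]

926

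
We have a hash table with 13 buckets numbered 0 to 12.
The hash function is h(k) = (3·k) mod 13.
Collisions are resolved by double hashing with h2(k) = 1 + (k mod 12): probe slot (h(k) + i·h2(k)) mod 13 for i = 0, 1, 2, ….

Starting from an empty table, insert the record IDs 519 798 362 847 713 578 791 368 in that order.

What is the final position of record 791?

Insert 519: h=10, slot 10 empty => index 10.
Insert 798: h=2, slot 2 empty => index 2.
Insert 362: h=7, slot 7 empty => index 7.
Insert 847: h=6, slot 6 empty => index 6.
Insert 713: h=7, h2=6, slot 7 occupied => index 0.
Insert 578: h=5, slot 5 empty => index 5.
Insert 791: h=7, h2=12, slots 7,6,5 occupied => index 4.
Insert 368: h=12, slot 12 empty => index 12.
Table: [713, -, 798, -, 791, 578, 847, 362, -, -, 519, -, 368]

4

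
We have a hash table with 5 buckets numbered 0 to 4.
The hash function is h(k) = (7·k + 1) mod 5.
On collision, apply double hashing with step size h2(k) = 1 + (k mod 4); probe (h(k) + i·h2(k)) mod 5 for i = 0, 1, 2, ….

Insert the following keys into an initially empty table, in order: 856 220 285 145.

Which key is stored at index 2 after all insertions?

856: h=3 => slot 3
220: h=1 => slot 1
285: h=1, h2=2, probe 1,3,0 => slot 0
145: h=1, h2=2, probe 1,3,0,2 => slot 2
Table: [285, 220, 145, 856, _]

145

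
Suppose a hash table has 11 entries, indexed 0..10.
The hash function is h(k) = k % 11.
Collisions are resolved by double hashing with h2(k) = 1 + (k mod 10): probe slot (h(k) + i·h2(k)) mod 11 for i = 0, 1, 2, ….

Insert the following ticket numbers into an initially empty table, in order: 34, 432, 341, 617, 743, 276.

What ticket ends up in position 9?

617

34: h=1 → slot 1
432: h=3 → slot 3
341: h=0 → slot 0
617: h=1, h2=8, probe 1,9 → slot 9
743: h=6 → slot 6
276: h=1, h2=7, probe 1,8 → slot 8
Table: [341, 34, ., 432, ., ., 743, ., 276, 617, .]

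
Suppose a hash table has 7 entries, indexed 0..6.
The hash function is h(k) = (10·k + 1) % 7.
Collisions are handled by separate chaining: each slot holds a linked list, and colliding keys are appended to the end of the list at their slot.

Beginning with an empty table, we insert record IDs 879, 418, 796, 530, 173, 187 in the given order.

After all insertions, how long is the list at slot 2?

5

Insert 879: h=6, bucket 6 empty -> new chain.
Insert 418: h=2, bucket 2 empty -> new chain.
Insert 796: h=2, bucket 2 nonempty -> append to chain.
Insert 530: h=2, bucket 2 nonempty -> append to chain.
Insert 173: h=2, bucket 2 nonempty -> append to chain.
Insert 187: h=2, bucket 2 nonempty -> append to chain.
Final buckets:
0: ∅
1: ∅
2: 418 -> 796 -> 530 -> 173 -> 187
3: ∅
4: ∅
5: ∅
6: 879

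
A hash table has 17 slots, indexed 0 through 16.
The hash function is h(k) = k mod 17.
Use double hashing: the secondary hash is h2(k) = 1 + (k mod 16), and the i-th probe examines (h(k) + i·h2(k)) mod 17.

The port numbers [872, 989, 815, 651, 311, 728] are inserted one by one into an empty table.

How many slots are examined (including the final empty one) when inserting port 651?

Insert 872: h=5, slot 5 empty => index 5.
Insert 989: h=3, slot 3 empty => index 3.
Insert 815: h=16, slot 16 empty => index 16.
Insert 651: h=5, h2=12, slot 5 occupied => index 0.
Insert 311: h=5, h2=8, slot 5 occupied => index 13.
Insert 728: h=14, slot 14 empty => index 14.
Table: [651, ∅, ∅, 989, ∅, 872, ∅, ∅, ∅, ∅, ∅, ∅, ∅, 311, 728, ∅, 815]

2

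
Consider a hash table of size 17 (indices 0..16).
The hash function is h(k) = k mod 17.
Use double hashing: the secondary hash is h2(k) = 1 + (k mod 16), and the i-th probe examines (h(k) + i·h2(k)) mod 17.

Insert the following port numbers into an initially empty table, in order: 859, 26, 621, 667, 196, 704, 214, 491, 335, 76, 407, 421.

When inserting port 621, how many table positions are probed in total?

2

859: h=9 -> slot 9
26: h=9, h2=11, probe 9,3 -> slot 3
621: h=9, h2=14, probe 9,6 -> slot 6
667: h=4 -> slot 4
196: h=9, h2=5, probe 9,14 -> slot 14
704: h=7 -> slot 7
214: h=10 -> slot 10
491: h=15 -> slot 15
335: h=12 -> slot 12
76: h=8 -> slot 8
407: h=16 -> slot 16
421: h=13 -> slot 13
Table: [_, _, _, 26, 667, _, 621, 704, 76, 859, 214, _, 335, 421, 196, 491, 407]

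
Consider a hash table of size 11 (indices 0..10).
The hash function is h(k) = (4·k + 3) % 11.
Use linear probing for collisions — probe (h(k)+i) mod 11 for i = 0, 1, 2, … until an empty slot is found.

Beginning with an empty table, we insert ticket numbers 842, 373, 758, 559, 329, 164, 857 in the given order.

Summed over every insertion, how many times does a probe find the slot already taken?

842: h=5 => slot 5
373: h=10 => slot 10
758: h=10, probe 10,0 => slot 0
559: h=6 => slot 6
329: h=10, probe 10,0,1 => slot 1
164: h=10, probe 10,0,1,2 => slot 2
857: h=10, probe 10,0,1,2,3 => slot 3
Table: [758, 329, 164, 857, _, 842, 559, _, _, _, 373]

10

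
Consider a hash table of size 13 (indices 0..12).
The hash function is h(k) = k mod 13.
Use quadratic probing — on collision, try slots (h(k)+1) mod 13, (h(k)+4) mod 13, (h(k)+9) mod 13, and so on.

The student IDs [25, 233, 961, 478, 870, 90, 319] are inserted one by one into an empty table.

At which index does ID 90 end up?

2

Insert 25: h=12, slot 12 empty => index 12.
Insert 233: h=12, slot 12 occupied => index 0.
Insert 961: h=12, slots 12,0 occupied => index 3.
Insert 478: h=10, slot 10 empty => index 10.
Insert 870: h=12, slots 12,0,3 occupied => index 8.
Insert 90: h=12, slots 12,0,3,8 occupied => index 2.
Insert 319: h=7, slot 7 empty => index 7.
Table: [233, —, 90, 961, —, —, —, 319, 870, —, 478, —, 25]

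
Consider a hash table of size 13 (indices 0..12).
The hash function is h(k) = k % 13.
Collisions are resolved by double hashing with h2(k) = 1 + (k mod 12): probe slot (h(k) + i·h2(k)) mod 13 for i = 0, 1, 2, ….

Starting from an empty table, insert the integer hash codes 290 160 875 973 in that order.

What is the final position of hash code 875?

Insert 290: h=4, slot 4 empty -> index 4.
Insert 160: h=4, h2=5, slot 4 occupied -> index 9.
Insert 875: h=4, h2=12, slot 4 occupied -> index 3.
Insert 973: h=11, slot 11 empty -> index 11.
Table: [_, _, _, 875, 290, _, _, _, _, 160, _, 973, _]

3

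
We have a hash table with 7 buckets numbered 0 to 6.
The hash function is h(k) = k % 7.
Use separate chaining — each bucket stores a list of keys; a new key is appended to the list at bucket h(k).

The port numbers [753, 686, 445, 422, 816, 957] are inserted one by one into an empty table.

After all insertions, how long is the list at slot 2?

1

Insert 753: h=4, bucket 4 empty -> new chain.
Insert 686: h=0, bucket 0 empty -> new chain.
Insert 445: h=4, bucket 4 nonempty -> append to chain.
Insert 422: h=2, bucket 2 empty -> new chain.
Insert 816: h=4, bucket 4 nonempty -> append to chain.
Insert 957: h=5, bucket 5 empty -> new chain.
Final buckets:
0: 686
1: -
2: 422
3: -
4: 753 -> 445 -> 816
5: 957
6: -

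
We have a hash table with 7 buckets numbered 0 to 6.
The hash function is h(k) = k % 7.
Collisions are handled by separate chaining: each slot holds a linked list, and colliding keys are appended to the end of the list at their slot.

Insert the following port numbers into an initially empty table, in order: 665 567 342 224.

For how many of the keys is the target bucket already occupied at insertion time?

2

Insert 665: h=0, bucket 0 empty → new chain.
Insert 567: h=0, bucket 0 nonempty → append to chain.
Insert 342: h=6, bucket 6 empty → new chain.
Insert 224: h=0, bucket 0 nonempty → append to chain.
Final buckets:
0: 665 -> 567 -> 224
1: _
2: _
3: _
4: _
5: _
6: 342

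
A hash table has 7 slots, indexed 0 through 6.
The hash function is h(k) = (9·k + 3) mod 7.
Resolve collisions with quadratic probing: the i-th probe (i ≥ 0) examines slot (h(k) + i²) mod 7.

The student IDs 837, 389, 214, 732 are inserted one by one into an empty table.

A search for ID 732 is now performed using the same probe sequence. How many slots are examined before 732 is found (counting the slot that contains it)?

4

837: h=4 → slot 4
389: h=4, probe 4,5 → slot 5
214: h=4, probe 4,5,1 → slot 1
732: h=4, probe 4,5,1,6 → slot 6
Table: [—, 214, —, —, 837, 389, 732]
Lookup 732: h=4, probe 4,5,1,6 → found at 6.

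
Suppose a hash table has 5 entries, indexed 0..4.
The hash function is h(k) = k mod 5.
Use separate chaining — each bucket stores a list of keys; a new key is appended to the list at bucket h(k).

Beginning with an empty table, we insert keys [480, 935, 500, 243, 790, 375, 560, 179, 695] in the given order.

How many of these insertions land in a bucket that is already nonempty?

6

480 → bucket 0
935 → bucket 0 (collision)
500 → bucket 0 (collision)
243 → bucket 3
790 → bucket 0 (collision)
375 → bucket 0 (collision)
560 → bucket 0 (collision)
179 → bucket 4
695 → bucket 0 (collision)
Final buckets:
0: 480 -> 935 -> 500 -> 790 -> 375 -> 560 -> 695
1: .
2: .
3: 243
4: 179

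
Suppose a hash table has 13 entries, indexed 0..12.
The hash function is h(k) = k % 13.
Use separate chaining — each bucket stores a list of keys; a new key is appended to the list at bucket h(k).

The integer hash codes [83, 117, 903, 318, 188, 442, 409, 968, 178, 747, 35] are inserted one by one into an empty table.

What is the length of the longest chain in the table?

83 -> bucket 5
117 -> bucket 0
903 -> bucket 6
318 -> bucket 6 (collision)
188 -> bucket 6 (collision)
442 -> bucket 0 (collision)
409 -> bucket 6 (collision)
968 -> bucket 6 (collision)
178 -> bucket 9
747 -> bucket 6 (collision)
35 -> bucket 9 (collision)
Final buckets:
0: 117 -> 442
1: _
2: _
3: _
4: _
5: 83
6: 903 -> 318 -> 188 -> 409 -> 968 -> 747
7: _
8: _
9: 178 -> 35
10: _
11: _
12: _

6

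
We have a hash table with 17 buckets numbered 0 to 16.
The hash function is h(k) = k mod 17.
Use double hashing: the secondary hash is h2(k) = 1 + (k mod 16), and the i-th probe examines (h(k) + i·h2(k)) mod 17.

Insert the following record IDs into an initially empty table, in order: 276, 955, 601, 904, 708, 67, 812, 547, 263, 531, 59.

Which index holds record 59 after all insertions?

10

276: h=4 → slot 4
955: h=3 → slot 3
601: h=6 → slot 6
904: h=3, h2=9, probe 3,12 → slot 12
708: h=11 → slot 11
67: h=16 → slot 16
812: h=13 → slot 13
547: h=3, h2=4, probe 3,7 → slot 7
263: h=8 → slot 8
531: h=4, h2=4, probe 4,8,12,16,3,7,11,15 → slot 15
59: h=8, h2=12, probe 8,3,15,10 → slot 10
Table: [_, _, _, 955, 276, _, 601, 547, 263, _, 59, 708, 904, 812, _, 531, 67]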